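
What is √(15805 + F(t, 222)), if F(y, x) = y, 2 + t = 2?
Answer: √15805 ≈ 125.72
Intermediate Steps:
t = 0 (t = -2 + 2 = 0)
√(15805 + F(t, 222)) = √(15805 + 0) = √15805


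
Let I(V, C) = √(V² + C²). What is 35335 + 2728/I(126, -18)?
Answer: 35335 + 682*√2/45 ≈ 35356.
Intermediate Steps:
I(V, C) = √(C² + V²)
35335 + 2728/I(126, -18) = 35335 + 2728/(√((-18)² + 126²)) = 35335 + 2728/(√(324 + 15876)) = 35335 + 2728/(√16200) = 35335 + 2728/((90*√2)) = 35335 + 2728*(√2/180) = 35335 + 682*√2/45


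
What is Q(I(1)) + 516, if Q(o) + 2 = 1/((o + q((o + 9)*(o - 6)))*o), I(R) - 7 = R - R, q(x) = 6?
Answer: 46775/91 ≈ 514.01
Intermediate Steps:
I(R) = 7 (I(R) = 7 + (R - R) = 7 + 0 = 7)
Q(o) = -2 + 1/(o*(6 + o)) (Q(o) = -2 + 1/((o + 6)*o) = -2 + 1/((6 + o)*o) = -2 + 1/(o*(6 + o)))
Q(I(1)) + 516 = (1 - 12*7 - 2*7**2)/(7*(6 + 7)) + 516 = (1/7)*(1 - 84 - 2*49)/13 + 516 = (1/7)*(1/13)*(1 - 84 - 98) + 516 = (1/7)*(1/13)*(-181) + 516 = -181/91 + 516 = 46775/91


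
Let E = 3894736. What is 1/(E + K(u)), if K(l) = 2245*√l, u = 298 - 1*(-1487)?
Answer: 3894736/15159972065071 - 2245*√1785/15159972065071 ≈ 2.5065e-7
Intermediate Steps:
u = 1785 (u = 298 + 1487 = 1785)
1/(E + K(u)) = 1/(3894736 + 2245*√1785)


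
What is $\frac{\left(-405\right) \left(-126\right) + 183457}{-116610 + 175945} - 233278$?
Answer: $- \frac{13841315643}{59335} \approx -2.3327 \cdot 10^{5}$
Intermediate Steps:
$\frac{\left(-405\right) \left(-126\right) + 183457}{-116610 + 175945} - 233278 = \frac{51030 + 183457}{59335} - 233278 = 234487 \cdot \frac{1}{59335} - 233278 = \frac{234487}{59335} - 233278 = - \frac{13841315643}{59335}$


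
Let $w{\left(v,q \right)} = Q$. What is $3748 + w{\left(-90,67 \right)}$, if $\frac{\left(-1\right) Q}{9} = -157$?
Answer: $5161$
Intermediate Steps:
$Q = 1413$ ($Q = \left(-9\right) \left(-157\right) = 1413$)
$w{\left(v,q \right)} = 1413$
$3748 + w{\left(-90,67 \right)} = 3748 + 1413 = 5161$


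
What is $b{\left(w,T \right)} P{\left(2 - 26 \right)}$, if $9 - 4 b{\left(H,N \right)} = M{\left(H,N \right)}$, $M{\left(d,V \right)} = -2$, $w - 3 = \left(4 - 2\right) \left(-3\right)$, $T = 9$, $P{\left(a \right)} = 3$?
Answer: $\frac{33}{4} \approx 8.25$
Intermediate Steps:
$w = -3$ ($w = 3 + \left(4 - 2\right) \left(-3\right) = 3 + 2 \left(-3\right) = 3 - 6 = -3$)
$b{\left(H,N \right)} = \frac{11}{4}$ ($b{\left(H,N \right)} = \frac{9}{4} - - \frac{1}{2} = \frac{9}{4} + \frac{1}{2} = \frac{11}{4}$)
$b{\left(w,T \right)} P{\left(2 - 26 \right)} = \frac{11}{4} \cdot 3 = \frac{33}{4}$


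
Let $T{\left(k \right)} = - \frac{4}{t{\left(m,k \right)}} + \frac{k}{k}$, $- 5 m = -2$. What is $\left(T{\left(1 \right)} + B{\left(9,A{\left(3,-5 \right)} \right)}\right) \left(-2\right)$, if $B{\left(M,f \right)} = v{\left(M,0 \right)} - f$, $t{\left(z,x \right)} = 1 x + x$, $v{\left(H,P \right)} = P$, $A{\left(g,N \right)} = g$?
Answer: $8$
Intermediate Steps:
$m = \frac{2}{5}$ ($m = \left(- \frac{1}{5}\right) \left(-2\right) = \frac{2}{5} \approx 0.4$)
$t{\left(z,x \right)} = 2 x$ ($t{\left(z,x \right)} = x + x = 2 x$)
$B{\left(M,f \right)} = - f$ ($B{\left(M,f \right)} = 0 - f = - f$)
$T{\left(k \right)} = 1 - \frac{2}{k}$ ($T{\left(k \right)} = - \frac{4}{2 k} + \frac{k}{k} = - 4 \frac{1}{2 k} + 1 = - \frac{2}{k} + 1 = 1 - \frac{2}{k}$)
$\left(T{\left(1 \right)} + B{\left(9,A{\left(3,-5 \right)} \right)}\right) \left(-2\right) = \left(\frac{-2 + 1}{1} - 3\right) \left(-2\right) = \left(1 \left(-1\right) - 3\right) \left(-2\right) = \left(-1 - 3\right) \left(-2\right) = \left(-4\right) \left(-2\right) = 8$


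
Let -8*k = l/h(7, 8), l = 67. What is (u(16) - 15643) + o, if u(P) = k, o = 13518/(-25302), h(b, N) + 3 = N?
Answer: -2639033899/168680 ≈ -15645.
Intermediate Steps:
h(b, N) = -3 + N
o = -2253/4217 (o = 13518*(-1/25302) = -2253/4217 ≈ -0.53427)
k = -67/40 (k = -67/(8*(-3 + 8)) = -67/(8*5) = -1/8*67/5 = -67/40 ≈ -1.6750)
u(P) = -67/40
(u(16) - 15643) + o = (-67/40 - 15643) - 2253/4217 = -625787/40 - 2253/4217 = -2639033899/168680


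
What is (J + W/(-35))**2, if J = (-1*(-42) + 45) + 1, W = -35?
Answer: 7921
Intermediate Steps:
J = 88 (J = (42 + 45) + 1 = 87 + 1 = 88)
(J + W/(-35))**2 = (88 - 35/(-35))**2 = (88 - 35*(-1/35))**2 = (88 + 1)**2 = 89**2 = 7921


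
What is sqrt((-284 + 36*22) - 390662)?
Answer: I*sqrt(390154) ≈ 624.62*I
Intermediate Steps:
sqrt((-284 + 36*22) - 390662) = sqrt((-284 + 792) - 390662) = sqrt(508 - 390662) = sqrt(-390154) = I*sqrt(390154)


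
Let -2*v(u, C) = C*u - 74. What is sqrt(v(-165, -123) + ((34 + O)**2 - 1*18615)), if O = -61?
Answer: I*sqrt(111986)/2 ≈ 167.32*I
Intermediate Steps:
v(u, C) = 37 - C*u/2 (v(u, C) = -(C*u - 74)/2 = -(-74 + C*u)/2 = 37 - C*u/2)
sqrt(v(-165, -123) + ((34 + O)**2 - 1*18615)) = sqrt((37 - 1/2*(-123)*(-165)) + ((34 - 61)**2 - 1*18615)) = sqrt((37 - 20295/2) + ((-27)**2 - 18615)) = sqrt(-20221/2 + (729 - 18615)) = sqrt(-20221/2 - 17886) = sqrt(-55993/2) = I*sqrt(111986)/2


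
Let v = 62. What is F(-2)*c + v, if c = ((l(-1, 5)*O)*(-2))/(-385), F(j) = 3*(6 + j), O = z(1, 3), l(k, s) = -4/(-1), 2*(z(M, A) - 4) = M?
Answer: 24302/385 ≈ 63.122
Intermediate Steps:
z(M, A) = 4 + M/2
l(k, s) = 4 (l(k, s) = -4*(-1) = 4)
O = 9/2 (O = 4 + (½)*1 = 4 + ½ = 9/2 ≈ 4.5000)
F(j) = 18 + 3*j
c = 36/385 (c = ((4*(9/2))*(-2))/(-385) = (18*(-2))*(-1/385) = -36*(-1/385) = 36/385 ≈ 0.093506)
F(-2)*c + v = (18 + 3*(-2))*(36/385) + 62 = (18 - 6)*(36/385) + 62 = 12*(36/385) + 62 = 432/385 + 62 = 24302/385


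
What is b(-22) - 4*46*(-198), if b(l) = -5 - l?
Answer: 36449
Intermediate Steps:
b(-22) - 4*46*(-198) = (-5 - 1*(-22)) - 4*46*(-198) = (-5 + 22) - 184*(-198) = 17 + 36432 = 36449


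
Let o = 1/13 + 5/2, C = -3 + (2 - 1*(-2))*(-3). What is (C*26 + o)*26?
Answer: -10073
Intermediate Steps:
C = -15 (C = -3 + (2 + 2)*(-3) = -3 + 4*(-3) = -3 - 12 = -15)
o = 67/26 (o = 1*(1/13) + 5*(½) = 1/13 + 5/2 = 67/26 ≈ 2.5769)
(C*26 + o)*26 = (-15*26 + 67/26)*26 = (-390 + 67/26)*26 = -10073/26*26 = -10073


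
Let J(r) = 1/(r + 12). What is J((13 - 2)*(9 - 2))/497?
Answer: 1/44233 ≈ 2.2608e-5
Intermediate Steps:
J(r) = 1/(12 + r)
J((13 - 2)*(9 - 2))/497 = 1/((12 + (13 - 2)*(9 - 2))*497) = (1/497)/(12 + 11*7) = (1/497)/(12 + 77) = (1/497)/89 = (1/89)*(1/497) = 1/44233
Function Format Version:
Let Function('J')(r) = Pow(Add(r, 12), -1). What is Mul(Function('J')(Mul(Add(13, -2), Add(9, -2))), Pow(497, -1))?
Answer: Rational(1, 44233) ≈ 2.2608e-5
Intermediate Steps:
Function('J')(r) = Pow(Add(12, r), -1)
Mul(Function('J')(Mul(Add(13, -2), Add(9, -2))), Pow(497, -1)) = Mul(Pow(Add(12, Mul(Add(13, -2), Add(9, -2))), -1), Pow(497, -1)) = Mul(Pow(Add(12, Mul(11, 7)), -1), Rational(1, 497)) = Mul(Pow(Add(12, 77), -1), Rational(1, 497)) = Mul(Pow(89, -1), Rational(1, 497)) = Mul(Rational(1, 89), Rational(1, 497)) = Rational(1, 44233)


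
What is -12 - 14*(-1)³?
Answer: 2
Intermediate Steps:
-12 - 14*(-1)³ = -12 - 14*(-1) = -12 + 14 = 2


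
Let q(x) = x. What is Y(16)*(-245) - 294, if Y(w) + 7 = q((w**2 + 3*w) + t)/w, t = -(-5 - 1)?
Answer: -26607/8 ≈ -3325.9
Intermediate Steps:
t = 6 (t = -1*(-6) = 6)
Y(w) = -7 + (6 + w**2 + 3*w)/w (Y(w) = -7 + ((w**2 + 3*w) + 6)/w = -7 + (6 + w**2 + 3*w)/w)
Y(16)*(-245) - 294 = (-4 + 16 + 6/16)*(-245) - 294 = (-4 + 16 + 6*(1/16))*(-245) - 294 = (-4 + 16 + 3/8)*(-245) - 294 = (99/8)*(-245) - 294 = -24255/8 - 294 = -26607/8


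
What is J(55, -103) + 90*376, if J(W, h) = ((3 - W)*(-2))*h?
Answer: 23128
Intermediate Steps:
J(W, h) = h*(-6 + 2*W) (J(W, h) = (-6 + 2*W)*h = h*(-6 + 2*W))
J(55, -103) + 90*376 = 2*(-103)*(-3 + 55) + 90*376 = 2*(-103)*52 + 33840 = -10712 + 33840 = 23128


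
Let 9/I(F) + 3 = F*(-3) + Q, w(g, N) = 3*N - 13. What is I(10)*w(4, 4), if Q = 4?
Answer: 9/29 ≈ 0.31034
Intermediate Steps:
w(g, N) = -13 + 3*N
I(F) = 9/(1 - 3*F) (I(F) = 9/(-3 + (F*(-3) + 4)) = 9/(-3 + (-3*F + 4)) = 9/(-3 + (4 - 3*F)) = 9/(1 - 3*F))
I(10)*w(4, 4) = (-9/(-1 + 3*10))*(-13 + 3*4) = (-9/(-1 + 30))*(-13 + 12) = -9/29*(-1) = 9/29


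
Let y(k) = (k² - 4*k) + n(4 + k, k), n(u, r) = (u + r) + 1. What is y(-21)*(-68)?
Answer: -33184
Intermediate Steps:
n(u, r) = 1 + r + u (n(u, r) = (r + u) + 1 = 1 + r + u)
y(k) = 5 + k² - 2*k (y(k) = (k² - 4*k) + (1 + k + (4 + k)) = (k² - 4*k) + (5 + 2*k) = 5 + k² - 2*k)
y(-21)*(-68) = (5 + (-21)² - 2*(-21))*(-68) = (5 + 441 + 42)*(-68) = 488*(-68) = -33184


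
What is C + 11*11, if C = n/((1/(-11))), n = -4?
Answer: 165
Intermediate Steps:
C = 44 (C = -4/(1/(-11)) = -4/(1*(-1/11)) = -4/(-1/11) = -4*(-11) = 44)
C + 11*11 = 44 + 11*11 = 44 + 121 = 165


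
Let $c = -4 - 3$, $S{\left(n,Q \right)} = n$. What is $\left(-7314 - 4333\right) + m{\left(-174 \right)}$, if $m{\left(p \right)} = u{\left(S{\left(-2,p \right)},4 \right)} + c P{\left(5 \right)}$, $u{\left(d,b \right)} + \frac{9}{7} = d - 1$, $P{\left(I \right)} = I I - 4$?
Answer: $- \frac{82588}{7} \approx -11798.0$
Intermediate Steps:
$P{\left(I \right)} = -4 + I^{2}$ ($P{\left(I \right)} = I^{2} - 4 = -4 + I^{2}$)
$c = -7$ ($c = -4 - 3 = -7$)
$u{\left(d,b \right)} = - \frac{16}{7} + d$ ($u{\left(d,b \right)} = - \frac{9}{7} + \left(d - 1\right) = - \frac{9}{7} + \left(-1 + d\right) = - \frac{16}{7} + d$)
$m{\left(p \right)} = - \frac{1059}{7}$ ($m{\left(p \right)} = \left(- \frac{16}{7} - 2\right) - 7 \left(-4 + 5^{2}\right) = - \frac{30}{7} - 7 \left(-4 + 25\right) = - \frac{30}{7} - 147 = - \frac{1059}{7}$)
$\left(-7314 - 4333\right) + m{\left(-174 \right)} = \left(-7314 - 4333\right) - \frac{1059}{7} = -11647 - \frac{1059}{7} = - \frac{82588}{7}$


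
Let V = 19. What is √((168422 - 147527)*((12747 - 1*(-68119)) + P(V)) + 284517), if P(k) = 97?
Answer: √1692006402 ≈ 41134.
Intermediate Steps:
√((168422 - 147527)*((12747 - 1*(-68119)) + P(V)) + 284517) = √((168422 - 147527)*((12747 - 1*(-68119)) + 97) + 284517) = √(20895*((12747 + 68119) + 97) + 284517) = √(20895*(80866 + 97) + 284517) = √(20895*80963 + 284517) = √(1691721885 + 284517) = √1692006402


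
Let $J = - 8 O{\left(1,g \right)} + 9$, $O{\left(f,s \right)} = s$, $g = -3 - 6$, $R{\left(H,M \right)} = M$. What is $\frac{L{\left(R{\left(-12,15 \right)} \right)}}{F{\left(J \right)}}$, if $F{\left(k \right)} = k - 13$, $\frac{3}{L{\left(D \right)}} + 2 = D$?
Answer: $\frac{3}{884} \approx 0.0033937$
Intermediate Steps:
$g = -9$ ($g = -3 - 6 = -9$)
$L{\left(D \right)} = \frac{3}{-2 + D}$
$J = 81$ ($J = \left(-8\right) \left(-9\right) + 9 = 72 + 9 = 81$)
$F{\left(k \right)} = -13 + k$ ($F{\left(k \right)} = k - 13 = -13 + k$)
$\frac{L{\left(R{\left(-12,15 \right)} \right)}}{F{\left(J \right)}} = \frac{3 \frac{1}{-2 + 15}}{-13 + 81} = \frac{3 \cdot \frac{1}{13}}{68} = 3 \cdot \frac{1}{13} \cdot \frac{1}{68} = \frac{3}{13} \cdot \frac{1}{68} = \frac{3}{884}$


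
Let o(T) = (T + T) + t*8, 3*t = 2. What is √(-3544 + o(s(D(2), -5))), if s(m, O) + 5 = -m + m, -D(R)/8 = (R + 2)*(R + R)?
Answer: I*√31938/3 ≈ 59.571*I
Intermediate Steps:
t = ⅔ (t = (⅓)*2 = ⅔ ≈ 0.66667)
D(R) = -16*R*(2 + R) (D(R) = -8*(R + 2)*(R + R) = -8*(2 + R)*2*R = -16*R*(2 + R))
s(m, O) = -5 (s(m, O) = -5 + (-m + m) = -5 + 0 = -5)
o(T) = 16/3 + 2*T (o(T) = (T + T) + (⅔)*8 = 2*T + 16/3 = 16/3 + 2*T)
√(-3544 + o(s(D(2), -5))) = √(-3544 + (16/3 + 2*(-5))) = √(-3544 + (16/3 - 10)) = √(-3544 - 14/3) = √(-10646/3) = I*√31938/3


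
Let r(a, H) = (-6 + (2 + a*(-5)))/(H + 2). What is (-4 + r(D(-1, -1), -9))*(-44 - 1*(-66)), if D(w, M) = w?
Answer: -638/7 ≈ -91.143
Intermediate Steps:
r(a, H) = (-4 - 5*a)/(2 + H) (r(a, H) = (-6 + (2 - 5*a))/(2 + H) = (-4 - 5*a)/(2 + H))
(-4 + r(D(-1, -1), -9))*(-44 - 1*(-66)) = (-4 + (-4 - 5*(-1))/(2 - 9))*(-44 - 1*(-66)) = (-4 + (-4 + 5)/(-7))*(-44 + 66) = (-4 - 1/7*1)*22 = (-4 - 1/7)*22 = -29/7*22 = -638/7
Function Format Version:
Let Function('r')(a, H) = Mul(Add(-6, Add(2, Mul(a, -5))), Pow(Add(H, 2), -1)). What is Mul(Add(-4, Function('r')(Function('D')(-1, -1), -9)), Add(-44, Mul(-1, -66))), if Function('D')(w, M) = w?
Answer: Rational(-638, 7) ≈ -91.143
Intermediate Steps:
Function('r')(a, H) = Mul(Pow(Add(2, H), -1), Add(-4, Mul(-5, a))) (Function('r')(a, H) = Mul(Add(-6, Add(2, Mul(-5, a))), Pow(Add(2, H), -1)) = Mul(Add(-4, Mul(-5, a)), Pow(Add(2, H), -1)) = Mul(Pow(Add(2, H), -1), Add(-4, Mul(-5, a))))
Mul(Add(-4, Function('r')(Function('D')(-1, -1), -9)), Add(-44, Mul(-1, -66))) = Mul(Add(-4, Mul(Pow(Add(2, -9), -1), Add(-4, Mul(-5, -1)))), Add(-44, Mul(-1, -66))) = Mul(Add(-4, Mul(Pow(-7, -1), Add(-4, 5))), Add(-44, 66)) = Mul(Add(-4, Mul(Rational(-1, 7), 1)), 22) = Mul(Add(-4, Rational(-1, 7)), 22) = Mul(Rational(-29, 7), 22) = Rational(-638, 7)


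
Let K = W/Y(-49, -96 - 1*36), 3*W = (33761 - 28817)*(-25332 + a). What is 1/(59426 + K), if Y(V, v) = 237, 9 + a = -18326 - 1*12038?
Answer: -237/77717878 ≈ -3.0495e-6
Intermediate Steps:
a = -30373 (a = -9 + (-18326 - 1*12038) = -9 + (-18326 - 12038) = -9 - 30364 = -30373)
W = -91801840 (W = ((33761 - 28817)*(-25332 - 30373))/3 = (4944*(-55705))/3 = (⅓)*(-275405520) = -91801840)
K = -91801840/237 ≈ -3.8735e+5
1/(59426 + K) = 1/(59426 - 91801840/237) = 1/(-77717878/237) = -237/77717878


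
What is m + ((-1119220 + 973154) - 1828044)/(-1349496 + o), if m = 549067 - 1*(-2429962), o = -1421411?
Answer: 8254614283413/2770907 ≈ 2.9790e+6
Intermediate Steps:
m = 2979029 (m = 549067 + 2429962 = 2979029)
m + ((-1119220 + 973154) - 1828044)/(-1349496 + o) = 2979029 + ((-1119220 + 973154) - 1828044)/(-1349496 - 1421411) = 2979029 + (-146066 - 1828044)/(-2770907) = 2979029 - 1974110*(-1/2770907) = 2979029 + 1974110/2770907 = 8254614283413/2770907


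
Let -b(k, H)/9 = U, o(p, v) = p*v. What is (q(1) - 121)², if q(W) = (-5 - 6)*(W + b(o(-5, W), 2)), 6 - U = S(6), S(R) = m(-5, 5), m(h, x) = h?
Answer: 915849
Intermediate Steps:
S(R) = -5
U = 11 (U = 6 - 1*(-5) = 6 + 5 = 11)
b(k, H) = -99 (b(k, H) = -9*11 = -99)
q(W) = 1089 - 11*W (q(W) = (-5 - 6)*(W - 99) = -11*(-99 + W) = 1089 - 11*W)
(q(1) - 121)² = ((1089 - 11*1) - 121)² = ((1089 - 11) - 121)² = (1078 - 121)² = 957² = 915849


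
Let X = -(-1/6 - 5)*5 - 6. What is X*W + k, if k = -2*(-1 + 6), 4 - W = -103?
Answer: 12673/6 ≈ 2112.2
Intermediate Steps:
W = 107 (W = 4 - 1*(-103) = 4 + 103 = 107)
k = -10 (k = -2*5 = -10)
X = 119/6 (X = -(-1*⅙ - 5)*5 - 6 = -(-⅙ - 5)*5 - 6 = -1*(-31/6)*5 - 6 = (31/6)*5 - 6 = 155/6 - 6 = 119/6 ≈ 19.833)
X*W + k = (119/6)*107 - 10 = 12733/6 - 10 = 12673/6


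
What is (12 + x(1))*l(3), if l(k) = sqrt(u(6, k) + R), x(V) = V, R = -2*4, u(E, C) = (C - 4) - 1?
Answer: 13*I*sqrt(10) ≈ 41.11*I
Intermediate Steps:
u(E, C) = -5 + C (u(E, C) = (-4 + C) - 1 = -5 + C)
R = -8
l(k) = sqrt(-13 + k) (l(k) = sqrt((-5 + k) - 8) = sqrt(-13 + k))
(12 + x(1))*l(3) = (12 + 1)*sqrt(-13 + 3) = 13*sqrt(-10) = 13*(I*sqrt(10)) = 13*I*sqrt(10)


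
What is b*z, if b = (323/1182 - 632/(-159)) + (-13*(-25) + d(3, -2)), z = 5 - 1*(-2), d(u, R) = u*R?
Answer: 47250469/20882 ≈ 2262.7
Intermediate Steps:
d(u, R) = R*u
z = 7 (z = 5 + 2 = 7)
b = 6750067/20882 (b = (323/1182 - 632/(-159)) + (-13*(-25) - 2*3) = (323*(1/1182) - 632*(-1/159)) + (325 - 6) = (323/1182 + 632/159) + 319 = 88709/20882 + 319 = 6750067/20882 ≈ 323.25)
b*z = (6750067/20882)*7 = 47250469/20882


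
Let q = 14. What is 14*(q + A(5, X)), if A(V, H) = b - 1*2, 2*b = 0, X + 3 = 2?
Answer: 168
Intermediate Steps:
X = -1 (X = -3 + 2 = -1)
b = 0 (b = (½)*0 = 0)
A(V, H) = -2 (A(V, H) = 0 - 1*2 = 0 - 2 = -2)
14*(q + A(5, X)) = 14*(14 - 2) = 14*12 = 168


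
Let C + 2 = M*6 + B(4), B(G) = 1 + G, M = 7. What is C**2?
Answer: 2025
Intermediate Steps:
C = 45 (C = -2 + (7*6 + (1 + 4)) = -2 + (42 + 5) = -2 + 47 = 45)
C**2 = 45**2 = 2025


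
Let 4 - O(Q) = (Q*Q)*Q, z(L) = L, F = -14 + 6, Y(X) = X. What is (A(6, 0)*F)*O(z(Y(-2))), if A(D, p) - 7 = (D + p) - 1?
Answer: -1152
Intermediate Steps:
F = -8
A(D, p) = 6 + D + p (A(D, p) = 7 + ((D + p) - 1) = 7 + (-1 + D + p) = 6 + D + p)
O(Q) = 4 - Q³ (O(Q) = 4 - Q*Q*Q = 4 - Q²*Q = 4 - Q³)
(A(6, 0)*F)*O(z(Y(-2))) = ((6 + 6 + 0)*(-8))*(4 - 1*(-2)³) = (12*(-8))*(4 - 1*(-8)) = -96*(4 + 8) = -96*12 = -1152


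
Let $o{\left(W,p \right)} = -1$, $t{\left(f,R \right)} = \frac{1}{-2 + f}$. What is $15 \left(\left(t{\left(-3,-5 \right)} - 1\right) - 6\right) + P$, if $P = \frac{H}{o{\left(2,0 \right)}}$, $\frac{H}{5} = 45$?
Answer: $-333$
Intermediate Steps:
$H = 225$ ($H = 5 \cdot 45 = 225$)
$P = -225$ ($P = \frac{225}{-1} = 225 \left(-1\right) = -225$)
$15 \left(\left(t{\left(-3,-5 \right)} - 1\right) - 6\right) + P = 15 \left(\left(\frac{1}{-2 - 3} - 1\right) - 6\right) - 225 = 15 \left(\left(\frac{1}{-5} - 1\right) - 6\right) - 225 = 15 \left(\left(- \frac{1}{5} - 1\right) - 6\right) - 225 = 15 \left(- \frac{6}{5} - 6\right) - 225 = 15 \left(- \frac{36}{5}\right) - 225 = -108 - 225 = -333$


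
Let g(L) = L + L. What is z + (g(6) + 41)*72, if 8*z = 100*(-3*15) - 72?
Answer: 6489/2 ≈ 3244.5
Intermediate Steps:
g(L) = 2*L
z = -1143/2 (z = (100*(-3*15) - 72)/8 = (100*(-45) - 72)/8 = (-4500 - 72)/8 = (⅛)*(-4572) = -1143/2 ≈ -571.50)
z + (g(6) + 41)*72 = -1143/2 + (2*6 + 41)*72 = -1143/2 + (12 + 41)*72 = -1143/2 + 53*72 = -1143/2 + 3816 = 6489/2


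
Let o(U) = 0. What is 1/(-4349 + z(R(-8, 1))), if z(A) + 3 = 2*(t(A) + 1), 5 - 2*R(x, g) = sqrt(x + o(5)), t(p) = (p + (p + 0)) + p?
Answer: I/(3*(-1445*I + 2*sqrt(2))) ≈ -0.00023068 + 4.5153e-7*I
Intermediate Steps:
t(p) = 3*p (t(p) = (p + p) + p = 2*p + p = 3*p)
R(x, g) = 5/2 - sqrt(x)/2 (R(x, g) = 5/2 - sqrt(x + 0)/2 = 5/2 - sqrt(x)/2)
z(A) = -1 + 6*A (z(A) = -3 + 2*(3*A + 1) = -3 + 2*(1 + 3*A) = -3 + (2 + 6*A) = -1 + 6*A)
1/(-4349 + z(R(-8, 1))) = 1/(-4349 + (-1 + 6*(5/2 - I*sqrt(2)))) = 1/(-4349 + (-1 + (15 - 6*I*sqrt(2)))) = 1/(-4349 + (14 - 6*I*sqrt(2))) = 1/(-4335 - 6*I*sqrt(2))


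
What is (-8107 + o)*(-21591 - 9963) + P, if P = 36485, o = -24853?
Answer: 1040056325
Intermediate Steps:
(-8107 + o)*(-21591 - 9963) + P = (-8107 - 24853)*(-21591 - 9963) + 36485 = -32960*(-31554) + 36485 = 1040019840 + 36485 = 1040056325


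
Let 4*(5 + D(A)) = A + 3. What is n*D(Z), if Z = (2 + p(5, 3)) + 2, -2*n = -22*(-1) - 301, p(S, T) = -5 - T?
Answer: -5859/8 ≈ -732.38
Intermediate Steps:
n = 279/2 (n = -(-22*(-1) - 301)/2 = -(22 - 301)/2 = -½*(-279) = 279/2 ≈ 139.50)
Z = -4 (Z = (2 + (-5 - 1*3)) + 2 = (2 + (-5 - 3)) + 2 = (2 - 8) + 2 = -6 + 2 = -4)
D(A) = -17/4 + A/4 (D(A) = -5 + (A + 3)/4 = -5 + (3 + A)/4 = -5 + (¾ + A/4) = -17/4 + A/4)
n*D(Z) = 279*(-17/4 + (¼)*(-4))/2 = 279*(-17/4 - 1)/2 = (279/2)*(-21/4) = -5859/8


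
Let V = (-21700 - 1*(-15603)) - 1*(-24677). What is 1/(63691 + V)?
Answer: 1/82271 ≈ 1.2155e-5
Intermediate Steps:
V = 18580 (V = (-21700 + 15603) + 24677 = -6097 + 24677 = 18580)
1/(63691 + V) = 1/(63691 + 18580) = 1/82271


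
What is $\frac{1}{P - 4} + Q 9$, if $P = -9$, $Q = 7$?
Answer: $\frac{818}{13} \approx 62.923$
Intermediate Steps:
$\frac{1}{P - 4} + Q 9 = \frac{1}{-9 - 4} + 7 \cdot 9 = \frac{1}{-13} + 63 = - \frac{1}{13} + 63 = \frac{818}{13}$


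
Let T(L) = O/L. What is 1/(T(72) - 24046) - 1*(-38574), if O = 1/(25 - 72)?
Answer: 3138830602326/81371665 ≈ 38574.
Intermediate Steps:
O = -1/47 (O = 1/(-47) = -1/47 ≈ -0.021277)
T(L) = -1/(47*L)
1/(T(72) - 24046) - 1*(-38574) = 1/(-1/47/72 - 24046) - 1*(-38574) = 1/(-1/47*1/72 - 24046) + 38574 = 1/(-1/3384 - 24046) + 38574 = 1/(-81371665/3384) + 38574 = -3384/81371665 + 38574 = 3138830602326/81371665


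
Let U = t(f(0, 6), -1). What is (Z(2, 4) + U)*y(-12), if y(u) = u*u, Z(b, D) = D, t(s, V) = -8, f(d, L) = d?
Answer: -576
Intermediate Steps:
U = -8
y(u) = u**2
(Z(2, 4) + U)*y(-12) = (4 - 8)*(-12)**2 = -4*144 = -576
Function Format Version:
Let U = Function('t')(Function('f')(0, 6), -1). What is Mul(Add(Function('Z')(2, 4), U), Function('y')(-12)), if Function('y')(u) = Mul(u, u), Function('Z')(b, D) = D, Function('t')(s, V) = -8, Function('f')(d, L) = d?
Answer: -576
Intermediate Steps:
U = -8
Function('y')(u) = Pow(u, 2)
Mul(Add(Function('Z')(2, 4), U), Function('y')(-12)) = Mul(Add(4, -8), Pow(-12, 2)) = Mul(-4, 144) = -576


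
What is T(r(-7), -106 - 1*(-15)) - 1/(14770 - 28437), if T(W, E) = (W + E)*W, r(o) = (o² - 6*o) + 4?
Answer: 5193461/13667 ≈ 380.00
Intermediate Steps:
r(o) = 4 + o² - 6*o
T(W, E) = W*(E + W) (T(W, E) = (E + W)*W = W*(E + W))
T(r(-7), -106 - 1*(-15)) - 1/(14770 - 28437) = (4 + (-7)² - 6*(-7))*((-106 - 1*(-15)) + (4 + (-7)² - 6*(-7))) - 1/(14770 - 28437) = (4 + 49 + 42)*((-106 + 15) + (4 + 49 + 42)) - 1/(-13667) = 95*(-91 + 95) - 1*(-1/13667) = 95*4 + 1/13667 = 380 + 1/13667 = 5193461/13667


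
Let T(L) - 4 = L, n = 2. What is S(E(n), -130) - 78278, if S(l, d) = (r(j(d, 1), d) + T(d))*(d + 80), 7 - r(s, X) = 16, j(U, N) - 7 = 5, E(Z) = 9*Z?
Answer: -71528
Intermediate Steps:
j(U, N) = 12 (j(U, N) = 7 + 5 = 12)
T(L) = 4 + L
r(s, X) = -9 (r(s, X) = 7 - 1*16 = 7 - 16 = -9)
S(l, d) = (-5 + d)*(80 + d) (S(l, d) = (-9 + (4 + d))*(d + 80) = (-5 + d)*(80 + d))
S(E(n), -130) - 78278 = (-400 + (-130)² + 75*(-130)) - 78278 = (-400 + 16900 - 9750) - 78278 = 6750 - 78278 = -71528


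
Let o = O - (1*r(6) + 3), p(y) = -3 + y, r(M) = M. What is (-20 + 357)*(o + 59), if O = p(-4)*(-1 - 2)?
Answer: 23927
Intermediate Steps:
O = 21 (O = (-3 - 4)*(-1 - 2) = -7*(-3) = 21)
o = 12 (o = 21 - (1*6 + 3) = 21 - (6 + 3) = 21 - 1*9 = 21 - 9 = 12)
(-20 + 357)*(o + 59) = (-20 + 357)*(12 + 59) = 337*71 = 23927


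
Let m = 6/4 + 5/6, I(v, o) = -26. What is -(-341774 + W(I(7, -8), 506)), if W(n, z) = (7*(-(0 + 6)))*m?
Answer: 341872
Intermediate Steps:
m = 7/3 (m = 6*(¼) + 5*(⅙) = 3/2 + ⅚ = 7/3 ≈ 2.3333)
W(n, z) = -98 (W(n, z) = (7*(-(0 + 6)))*(7/3) = (7*(-1*6))*(7/3) = (7*(-6))*(7/3) = -42*7/3 = -98)
-(-341774 + W(I(7, -8), 506)) = -(-341774 - 98) = -1*(-341872) = 341872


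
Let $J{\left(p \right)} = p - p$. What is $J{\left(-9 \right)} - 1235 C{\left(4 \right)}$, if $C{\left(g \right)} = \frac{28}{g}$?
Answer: $-8645$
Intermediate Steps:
$J{\left(p \right)} = 0$
$J{\left(-9 \right)} - 1235 C{\left(4 \right)} = 0 - 1235 \cdot \frac{28}{4} = 0 - 1235 \cdot 28 \cdot \frac{1}{4} = 0 - 8645 = -8645$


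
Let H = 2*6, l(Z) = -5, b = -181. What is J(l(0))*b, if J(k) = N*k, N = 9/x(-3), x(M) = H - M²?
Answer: 2715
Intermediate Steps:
H = 12
x(M) = 12 - M²
N = 3 (N = 9/(12 - 1*(-3)²) = 9/(12 - 1*9) = 9/(12 - 9) = 9/3 = 9*(⅓) = 3)
J(k) = 3*k
J(l(0))*b = (3*(-5))*(-181) = -15*(-181) = 2715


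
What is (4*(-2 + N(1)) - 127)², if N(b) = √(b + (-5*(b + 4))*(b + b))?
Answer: 17441 - 7560*I ≈ 17441.0 - 7560.0*I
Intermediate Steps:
N(b) = √(b + 2*b*(-20 - 5*b)) (N(b) = √(b + (-5*(4 + b))*(2*b)) = √(b + (-20 - 5*b)*(2*b)) = √(b + 2*b*(-20 - 5*b)))
(4*(-2 + N(1)) - 127)² = (4*(-2 + √(-1*1*(39 + 10*1))) - 127)² = (4*(-2 + √(-1*1*(39 + 10))) - 127)² = (4*(-2 + √(-1*1*49)) - 127)² = (4*(-2 + √(-49)) - 127)² = (4*(-2 + 7*I) - 127)² = ((-8 + 28*I) - 127)² = (-135 + 28*I)²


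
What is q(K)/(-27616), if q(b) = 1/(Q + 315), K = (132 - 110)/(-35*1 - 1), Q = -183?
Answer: -1/3645312 ≈ -2.7432e-7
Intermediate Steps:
K = -11/18 (K = 22/(-35 - 1) = 22/(-36) = 22*(-1/36) = -11/18 ≈ -0.61111)
q(b) = 1/132 (q(b) = 1/(-183 + 315) = 1/132)
q(K)/(-27616) = (1/132)/(-27616) = (1/132)*(-1/27616) = -1/3645312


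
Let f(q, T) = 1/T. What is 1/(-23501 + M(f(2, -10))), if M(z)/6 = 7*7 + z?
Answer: -5/116038 ≈ -4.3089e-5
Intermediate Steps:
M(z) = 294 + 6*z (M(z) = 6*(7*7 + z) = 6*(49 + z) = 294 + 6*z)
1/(-23501 + M(f(2, -10))) = 1/(-23501 + (294 + 6/(-10))) = 1/(-23501 + (294 + 6*(-1/10))) = 1/(-23501 + (294 - 3/5)) = 1/(-23501 + 1467/5) = 1/(-116038/5) = -5/116038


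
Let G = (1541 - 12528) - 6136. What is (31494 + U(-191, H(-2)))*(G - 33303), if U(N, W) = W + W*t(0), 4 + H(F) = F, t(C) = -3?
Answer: -1588721556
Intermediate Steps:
H(F) = -4 + F
G = -17123 (G = -10987 - 6136 = -17123)
U(N, W) = -2*W (U(N, W) = W + W*(-3) = W - 3*W = -2*W)
(31494 + U(-191, H(-2)))*(G - 33303) = (31494 - 2*(-4 - 2))*(-17123 - 33303) = (31494 - 2*(-6))*(-50426) = (31494 + 12)*(-50426) = 31506*(-50426) = -1588721556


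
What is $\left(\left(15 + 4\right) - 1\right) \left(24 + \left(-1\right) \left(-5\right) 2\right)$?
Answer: $612$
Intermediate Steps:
$\left(\left(15 + 4\right) - 1\right) \left(24 + \left(-1\right) \left(-5\right) 2\right) = \left(19 + \left(-5 + 4\right)\right) \left(24 + 5 \cdot 2\right) = \left(19 - 1\right) \left(24 + 10\right) = 18 \cdot 34 = 612$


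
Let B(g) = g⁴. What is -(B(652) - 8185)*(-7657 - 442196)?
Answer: 81294466313763243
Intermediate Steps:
-(B(652) - 8185)*(-7657 - 442196) = -(652⁴ - 8185)*(-7657 - 442196) = -(180713410816 - 8185)*(-449853) = -180713402631*(-449853) = -1*(-81294466313763243) = 81294466313763243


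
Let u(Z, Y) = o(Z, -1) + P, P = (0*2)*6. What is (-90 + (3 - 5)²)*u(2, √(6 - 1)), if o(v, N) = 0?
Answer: 0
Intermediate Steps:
P = 0 (P = 0*6 = 0)
u(Z, Y) = 0 (u(Z, Y) = 0 + 0 = 0)
(-90 + (3 - 5)²)*u(2, √(6 - 1)) = (-90 + (3 - 5)²)*0 = (-90 + (-2)²)*0 = (-90 + 4)*0 = -86*0 = 0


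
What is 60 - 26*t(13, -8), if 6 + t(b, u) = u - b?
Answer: 762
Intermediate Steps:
t(b, u) = -6 + u - b (t(b, u) = -6 + (u - b) = -6 + u - b)
60 - 26*t(13, -8) = 60 - 26*(-6 - 8 - 1*13) = 60 - 26*(-6 - 8 - 13) = 60 - 26*(-27) = 60 + 702 = 762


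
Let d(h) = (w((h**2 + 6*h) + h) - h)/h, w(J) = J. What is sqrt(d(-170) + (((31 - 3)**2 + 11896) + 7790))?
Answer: sqrt(20306) ≈ 142.50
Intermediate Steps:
d(h) = (h**2 + 6*h)/h (d(h) = (((h**2 + 6*h) + h) - h)/h = ((h**2 + 7*h) - h)/h = (h**2 + 6*h)/h)
sqrt(d(-170) + (((31 - 3)**2 + 11896) + 7790)) = sqrt((6 - 170) + (((31 - 3)**2 + 11896) + 7790)) = sqrt(-164 + ((28**2 + 11896) + 7790)) = sqrt(-164 + ((784 + 11896) + 7790)) = sqrt(-164 + (12680 + 7790)) = sqrt(-164 + 20470) = sqrt(20306)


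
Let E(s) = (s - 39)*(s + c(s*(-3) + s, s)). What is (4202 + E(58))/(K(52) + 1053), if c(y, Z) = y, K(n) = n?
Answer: 620/221 ≈ 2.8054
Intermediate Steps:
E(s) = -s*(-39 + s) (E(s) = (s - 39)*(s + (s*(-3) + s)) = (-39 + s)*(s + (-3*s + s)) = (-39 + s)*(s - 2*s) = (-39 + s)*(-s) = -s*(-39 + s))
(4202 + E(58))/(K(52) + 1053) = (4202 + 58*(39 - 1*58))/(52 + 1053) = (4202 + 58*(39 - 58))/1105 = (4202 + 58*(-19))*(1/1105) = (4202 - 1102)*(1/1105) = 3100*(1/1105) = 620/221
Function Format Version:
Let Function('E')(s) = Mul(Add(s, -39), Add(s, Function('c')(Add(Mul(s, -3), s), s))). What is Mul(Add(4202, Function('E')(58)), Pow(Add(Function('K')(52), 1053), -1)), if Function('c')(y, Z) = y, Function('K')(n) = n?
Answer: Rational(620, 221) ≈ 2.8054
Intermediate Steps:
Function('E')(s) = Mul(-1, s, Add(-39, s)) (Function('E')(s) = Mul(Add(s, -39), Add(s, Add(Mul(s, -3), s))) = Mul(Add(-39, s), Add(s, Add(Mul(-3, s), s))) = Mul(Add(-39, s), Add(s, Mul(-2, s))) = Mul(Add(-39, s), Mul(-1, s)) = Mul(-1, s, Add(-39, s)))
Mul(Add(4202, Function('E')(58)), Pow(Add(Function('K')(52), 1053), -1)) = Mul(Add(4202, Mul(58, Add(39, Mul(-1, 58)))), Pow(Add(52, 1053), -1)) = Mul(Add(4202, Mul(58, Add(39, -58))), Pow(1105, -1)) = Mul(Add(4202, Mul(58, -19)), Rational(1, 1105)) = Mul(Add(4202, -1102), Rational(1, 1105)) = Mul(3100, Rational(1, 1105)) = Rational(620, 221)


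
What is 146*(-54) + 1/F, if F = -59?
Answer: -465157/59 ≈ -7884.0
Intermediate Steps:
146*(-54) + 1/F = 146*(-54) + 1/(-59) = -7884 - 1/59 = -465157/59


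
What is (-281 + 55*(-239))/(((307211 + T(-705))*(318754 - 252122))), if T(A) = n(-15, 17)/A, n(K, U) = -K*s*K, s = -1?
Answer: -315511/481046459032 ≈ -6.5588e-7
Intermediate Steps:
n(K, U) = K² (n(K, U) = -K*(-1)*K = -(-K)*K = -(-1)*K² = K²)
T(A) = 225/A (T(A) = (-15)²/A = 225/A)
(-281 + 55*(-239))/(((307211 + T(-705))*(318754 - 252122))) = (-281 + 55*(-239))/(((307211 + 225/(-705))*(318754 - 252122))) = (-281 - 13145)/(((307211 + 225*(-1/705))*66632)) = -13426*1/(66632*(307211 - 15/47)) = -13426/((14438902/47)*66632) = -13426/962092918064/47 = -13426*47/962092918064 = -315511/481046459032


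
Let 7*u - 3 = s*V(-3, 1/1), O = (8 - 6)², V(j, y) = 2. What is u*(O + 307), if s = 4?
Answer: 3421/7 ≈ 488.71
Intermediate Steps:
O = 4 (O = 2² = 4)
u = 11/7 (u = 3/7 + (4*2)/7 = 3/7 + (⅐)*8 = 3/7 + 8/7 = 11/7 ≈ 1.5714)
u*(O + 307) = 11*(4 + 307)/7 = (11/7)*311 = 3421/7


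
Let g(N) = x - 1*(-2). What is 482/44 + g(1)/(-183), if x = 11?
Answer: 43817/4026 ≈ 10.884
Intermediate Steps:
g(N) = 13 (g(N) = 11 - 1*(-2) = 11 + 2 = 13)
482/44 + g(1)/(-183) = 482/44 + 13/(-183) = 482*(1/44) + 13*(-1/183) = 241/22 - 13/183 = 43817/4026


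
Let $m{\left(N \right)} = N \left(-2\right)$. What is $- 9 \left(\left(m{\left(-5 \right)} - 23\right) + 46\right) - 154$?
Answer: $-451$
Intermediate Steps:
$m{\left(N \right)} = - 2 N$
$- 9 \left(\left(m{\left(-5 \right)} - 23\right) + 46\right) - 154 = - 9 \left(\left(\left(-2\right) \left(-5\right) - 23\right) + 46\right) - 154 = - 9 \left(\left(10 - 23\right) + 46\right) - 154 = - 9 \left(-13 + 46\right) - 154 = \left(-9\right) 33 - 154 = -297 - 154 = -451$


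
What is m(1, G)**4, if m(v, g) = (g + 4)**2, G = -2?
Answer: 256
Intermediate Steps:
m(v, g) = (4 + g)**2
m(1, G)**4 = ((4 - 2)**2)**4 = (2**2)**4 = 4**4 = 256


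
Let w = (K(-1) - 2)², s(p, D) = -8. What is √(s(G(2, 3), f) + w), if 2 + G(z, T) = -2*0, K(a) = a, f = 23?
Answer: 1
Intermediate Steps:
G(z, T) = -2 (G(z, T) = -2 - 2*0 = -2 + 0 = -2)
w = 9 (w = (-1 - 2)² = (-3)² = 9)
√(s(G(2, 3), f) + w) = √(-8 + 9) = √1 = 1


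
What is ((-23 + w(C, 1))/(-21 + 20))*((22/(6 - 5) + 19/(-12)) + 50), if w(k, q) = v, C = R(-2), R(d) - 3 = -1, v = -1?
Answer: 1690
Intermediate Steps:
R(d) = 2 (R(d) = 3 - 1 = 2)
C = 2
w(k, q) = -1
((-23 + w(C, 1))/(-21 + 20))*((22/(6 - 5) + 19/(-12)) + 50) = ((-23 - 1)/(-21 + 20))*((22/(6 - 5) + 19/(-12)) + 50) = (-24/(-1))*((22/1 + 19*(-1/12)) + 50) = (-24*(-1))*((22*1 - 19/12) + 50) = 24*((22 - 19/12) + 50) = 24*(245/12 + 50) = 24*(845/12) = 1690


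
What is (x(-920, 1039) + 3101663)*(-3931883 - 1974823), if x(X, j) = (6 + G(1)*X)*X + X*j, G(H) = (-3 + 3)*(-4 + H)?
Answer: -12641904303678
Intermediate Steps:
G(H) = 0 (G(H) = 0*(-4 + H) = 0)
x(X, j) = 6*X + X*j (x(X, j) = (6 + 0*X)*X + X*j = (6 + 0)*X + X*j = 6*X + X*j)
(x(-920, 1039) + 3101663)*(-3931883 - 1974823) = (-920*(6 + 1039) + 3101663)*(-3931883 - 1974823) = (-920*1045 + 3101663)*(-5906706) = (-961400 + 3101663)*(-5906706) = 2140263*(-5906706) = -12641904303678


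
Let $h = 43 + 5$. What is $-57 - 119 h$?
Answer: $-5769$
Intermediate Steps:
$h = 48$
$-57 - 119 h = -57 - 5712 = -5769$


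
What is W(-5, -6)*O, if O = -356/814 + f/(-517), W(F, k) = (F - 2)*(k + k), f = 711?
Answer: -2912532/19129 ≈ -152.26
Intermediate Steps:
W(F, k) = 2*k*(-2 + F) (W(F, k) = (-2 + F)*(2*k) = 2*k*(-2 + F))
O = -34673/19129 (O = -356/814 + 711/(-517) = -356*1/814 + 711*(-1/517) = -178/407 - 711/517 = -34673/19129 ≈ -1.8126)
W(-5, -6)*O = (2*(-6)*(-2 - 5))*(-34673/19129) = (2*(-6)*(-7))*(-34673/19129) = 84*(-34673/19129) = -2912532/19129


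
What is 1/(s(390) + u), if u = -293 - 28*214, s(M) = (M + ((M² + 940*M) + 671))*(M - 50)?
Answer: 1/176712455 ≈ 5.6589e-9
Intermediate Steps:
s(M) = (-50 + M)*(671 + M² + 941*M) (s(M) = (M + (671 + M² + 940*M))*(-50 + M) = (671 + M² + 941*M)*(-50 + M) = (-50 + M)*(671 + M² + 941*M))
u = -6285 (u = -293 - 5992 = -6285)
1/(s(390) + u) = 1/((-33550 + 390³ - 46379*390 + 891*390²) - 6285) = 1/((-33550 + 59319000 - 18087810 + 891*152100) - 6285) = 1/((-33550 + 59319000 - 18087810 + 135521100) - 6285) = 1/(176718740 - 6285) = 1/176712455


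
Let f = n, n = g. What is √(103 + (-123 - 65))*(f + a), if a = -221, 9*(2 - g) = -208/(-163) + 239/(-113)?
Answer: -4032044*I*√85/18419 ≈ -2018.2*I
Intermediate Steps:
g = 38555/18419 (g = 2 - (-208/(-163) + 239/(-113))/9 = 2 - (-208*(-1/163) + 239*(-1/113))/9 = 2 - (208/163 - 239/113)/9 = 2 - ⅑*(-15453/18419) = 2 + 1717/18419 = 38555/18419 ≈ 2.0932)
n = 38555/18419 ≈ 2.0932
f = 38555/18419 ≈ 2.0932
√(103 + (-123 - 65))*(f + a) = √(103 + (-123 - 65))*(38555/18419 - 221) = √(103 - 188)*(-4032044/18419) = √(-85)*(-4032044/18419) = (I*√85)*(-4032044/18419) = -4032044*I*√85/18419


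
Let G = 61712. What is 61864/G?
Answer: 407/406 ≈ 1.0025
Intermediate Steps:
61864/G = 61864/61712 = 61864*(1/61712) = 407/406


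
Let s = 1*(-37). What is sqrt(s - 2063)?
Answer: 10*I*sqrt(21) ≈ 45.826*I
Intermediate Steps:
s = -37
sqrt(s - 2063) = sqrt(-37 - 2063) = sqrt(-2100) = 10*I*sqrt(21)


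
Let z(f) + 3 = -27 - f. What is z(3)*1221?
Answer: -40293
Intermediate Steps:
z(f) = -30 - f (z(f) = -3 + (-27 - f) = -30 - f)
z(3)*1221 = (-30 - 1*3)*1221 = (-30 - 3)*1221 = -33*1221 = -40293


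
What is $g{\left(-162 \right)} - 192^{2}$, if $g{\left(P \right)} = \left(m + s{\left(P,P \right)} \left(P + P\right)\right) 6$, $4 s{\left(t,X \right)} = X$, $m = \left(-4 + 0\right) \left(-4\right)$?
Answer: $41964$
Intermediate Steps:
$m = 16$ ($m = \left(-4\right) \left(-4\right) = 16$)
$s{\left(t,X \right)} = \frac{X}{4}$
$g{\left(P \right)} = 96 + 3 P^{2}$ ($g{\left(P \right)} = \left(16 + \frac{P}{4} \left(P + P\right)\right) 6 = \left(16 + \frac{P}{4} \cdot 2 P\right) 6 = \left(16 + \frac{P^{2}}{2}\right) 6 = 96 + 3 P^{2}$)
$g{\left(-162 \right)} - 192^{2} = \left(96 + 3 \left(-162\right)^{2}\right) - 192^{2} = \left(96 + 3 \cdot 26244\right) - 36864 = \left(96 + 78732\right) - 36864 = 78828 - 36864 = 41964$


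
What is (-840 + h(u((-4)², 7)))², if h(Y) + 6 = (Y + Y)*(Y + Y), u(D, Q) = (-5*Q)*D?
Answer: 1571397630916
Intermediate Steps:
u(D, Q) = -5*D*Q
h(Y) = -6 + 4*Y² (h(Y) = -6 + (Y + Y)*(Y + Y) = -6 + (2*Y)*(2*Y) = -6 + 4*Y²)
(-840 + h(u((-4)², 7)))² = (-840 + (-6 + 4*(-5*(-4)²*7)²))² = (-840 + (-6 + 4*(-5*16*7)²))² = (-840 + (-6 + 4*(-560)²))² = (-840 + (-6 + 4*313600))² = (-840 + (-6 + 1254400))² = (-840 + 1254394)² = 1253554² = 1571397630916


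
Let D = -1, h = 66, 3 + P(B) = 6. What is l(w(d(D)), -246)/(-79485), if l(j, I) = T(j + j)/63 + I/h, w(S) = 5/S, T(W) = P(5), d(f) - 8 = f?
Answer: 170/3672207 ≈ 4.6294e-5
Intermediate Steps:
P(B) = 3 (P(B) = -3 + 6 = 3)
d(f) = 8 + f
T(W) = 3
l(j, I) = 1/21 + I/66 (l(j, I) = 3/63 + I/66 = 3*(1/63) + I*(1/66) = 1/21 + I/66)
l(w(d(D)), -246)/(-79485) = (1/21 + (1/66)*(-246))/(-79485) = (1/21 - 41/11)*(-1/79485) = -850/231*(-1/79485) = 170/3672207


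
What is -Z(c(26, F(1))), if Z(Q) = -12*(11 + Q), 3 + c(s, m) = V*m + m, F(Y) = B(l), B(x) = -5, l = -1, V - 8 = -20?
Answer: 756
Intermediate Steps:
V = -12 (V = 8 - 20 = -12)
F(Y) = -5
c(s, m) = -3 - 11*m (c(s, m) = -3 + (-12*m + m) = -3 - 11*m)
Z(Q) = -132 - 12*Q
-Z(c(26, F(1))) = -(-132 - 12*(-3 - 11*(-5))) = -(-132 - 12*(-3 + 55)) = -(-132 - 12*52) = -(-132 - 624) = -1*(-756) = 756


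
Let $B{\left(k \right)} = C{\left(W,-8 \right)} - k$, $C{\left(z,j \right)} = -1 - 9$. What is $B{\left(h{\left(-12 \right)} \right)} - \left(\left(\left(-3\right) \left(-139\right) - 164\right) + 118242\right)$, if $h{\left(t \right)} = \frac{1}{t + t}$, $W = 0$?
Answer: $- \frac{2844119}{24} \approx -1.1851 \cdot 10^{5}$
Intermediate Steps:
$C{\left(z,j \right)} = -10$
$h{\left(t \right)} = \frac{1}{2 t}$
$B{\left(k \right)} = -10 - k$
$B{\left(h{\left(-12 \right)} \right)} - \left(\left(\left(-3\right) \left(-139\right) - 164\right) + 118242\right) = \left(-10 - \frac{1}{2 \left(-12\right)}\right) - \left(\left(\left(-3\right) \left(-139\right) - 164\right) + 118242\right) = \left(-10 - \frac{1}{2} \left(- \frac{1}{12}\right)\right) - \left(\left(417 - 164\right) + 118242\right) = \left(-10 - - \frac{1}{24}\right) - \left(253 + 118242\right) = \left(-10 + \frac{1}{24}\right) - 118495 = - \frac{239}{24} - 118495 = - \frac{2844119}{24}$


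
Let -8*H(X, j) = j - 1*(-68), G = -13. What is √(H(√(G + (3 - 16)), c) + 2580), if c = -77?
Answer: √41298/4 ≈ 50.805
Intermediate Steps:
H(X, j) = -17/2 - j/8 (H(X, j) = -(j - 1*(-68))/8 = -(j + 68)/8 = -(68 + j)/8 = -17/2 - j/8)
√(H(√(G + (3 - 16)), c) + 2580) = √((-17/2 - ⅛*(-77)) + 2580) = √((-17/2 + 77/8) + 2580) = √(9/8 + 2580) = √(20649/8) = √41298/4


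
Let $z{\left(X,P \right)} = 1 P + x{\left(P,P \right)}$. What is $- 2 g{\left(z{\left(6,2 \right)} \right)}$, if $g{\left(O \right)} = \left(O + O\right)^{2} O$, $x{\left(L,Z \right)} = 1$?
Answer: $-216$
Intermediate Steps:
$z{\left(X,P \right)} = 1 + P$ ($z{\left(X,P \right)} = 1 P + 1 = P + 1 = 1 + P$)
$g{\left(O \right)} = 4 O^{3}$ ($g{\left(O \right)} = \left(2 O\right)^{2} O = 4 O^{2} O = 4 O^{3}$)
$- 2 g{\left(z{\left(6,2 \right)} \right)} = - 2 \cdot 4 \left(1 + 2\right)^{3} = - 2 \cdot 4 \cdot 3^{3} = - 2 \cdot 4 \cdot 27 = \left(-2\right) 108 = -216$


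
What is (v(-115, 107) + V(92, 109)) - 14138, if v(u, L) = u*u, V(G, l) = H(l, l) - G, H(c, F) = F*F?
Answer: 10876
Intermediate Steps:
H(c, F) = F²
V(G, l) = l² - G
v(u, L) = u²
(v(-115, 107) + V(92, 109)) - 14138 = ((-115)² + (109² - 1*92)) - 14138 = (13225 + (11881 - 92)) - 14138 = (13225 + 11789) - 14138 = 25014 - 14138 = 10876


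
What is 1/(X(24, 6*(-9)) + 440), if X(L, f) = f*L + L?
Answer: -1/832 ≈ -0.0012019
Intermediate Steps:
X(L, f) = L + L*f (X(L, f) = L*f + L = L + L*f)
1/(X(24, 6*(-9)) + 440) = 1/(24*(1 + 6*(-9)) + 440) = 1/(24*(1 - 54) + 440) = 1/(24*(-53) + 440) = 1/(-1272 + 440) = 1/(-832) = -1/832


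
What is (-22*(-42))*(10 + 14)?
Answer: 22176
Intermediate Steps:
(-22*(-42))*(10 + 14) = 924*24 = 22176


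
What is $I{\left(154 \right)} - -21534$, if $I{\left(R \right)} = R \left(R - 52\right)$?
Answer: $37242$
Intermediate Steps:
$I{\left(R \right)} = R \left(-52 + R\right)$
$I{\left(154 \right)} - -21534 = 154 \left(-52 + 154\right) - -21534 = 154 \cdot 102 + 21534 = 15708 + 21534 = 37242$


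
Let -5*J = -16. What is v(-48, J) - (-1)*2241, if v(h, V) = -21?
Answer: 2220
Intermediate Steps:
J = 16/5 (J = -⅕*(-16) = 16/5 ≈ 3.2000)
v(-48, J) - (-1)*2241 = -21 - (-1)*2241 = -21 - 1*(-2241) = -21 + 2241 = 2220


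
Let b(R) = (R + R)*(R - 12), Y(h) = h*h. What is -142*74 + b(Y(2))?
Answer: -10572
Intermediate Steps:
Y(h) = h²
b(R) = 2*R*(-12 + R) (b(R) = (2*R)*(-12 + R) = 2*R*(-12 + R))
-142*74 + b(Y(2)) = -142*74 + 2*2²*(-12 + 2²) = -10508 + 2*4*(-12 + 4) = -10508 + 2*4*(-8) = -10508 - 64 = -10572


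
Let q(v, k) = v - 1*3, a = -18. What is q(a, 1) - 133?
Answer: -154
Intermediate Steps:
q(v, k) = -3 + v (q(v, k) = v - 3 = -3 + v)
q(a, 1) - 133 = (-3 - 18) - 133 = -21 - 133 = -154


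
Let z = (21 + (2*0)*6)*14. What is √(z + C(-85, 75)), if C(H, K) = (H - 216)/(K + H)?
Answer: √32410/10 ≈ 18.003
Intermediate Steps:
C(H, K) = (-216 + H)/(H + K)
z = 294 (z = (21 + 0*6)*14 = (21 + 0)*14 = 21*14 = 294)
√(z + C(-85, 75)) = √(294 + (-216 - 85)/(-85 + 75)) = √(294 - 301/(-10)) = √(294 - ⅒*(-301)) = √(294 + 301/10) = √(3241/10) = √32410/10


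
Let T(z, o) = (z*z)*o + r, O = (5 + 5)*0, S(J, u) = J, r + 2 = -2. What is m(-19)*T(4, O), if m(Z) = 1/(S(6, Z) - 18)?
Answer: ⅓ ≈ 0.33333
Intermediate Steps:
r = -4 (r = -2 - 2 = -4)
O = 0 (O = 10*0 = 0)
m(Z) = -1/12 (m(Z) = 1/(6 - 18) = 1/(-12) = -1/12)
T(z, o) = -4 + o*z² (T(z, o) = (z*z)*o - 4 = z²*o - 4 = o*z² - 4 = -4 + o*z²)
m(-19)*T(4, O) = -(-4 + 0*4²)/12 = -(-4 + 0*16)/12 = -(-4 + 0)/12 = -1/12*(-4) = ⅓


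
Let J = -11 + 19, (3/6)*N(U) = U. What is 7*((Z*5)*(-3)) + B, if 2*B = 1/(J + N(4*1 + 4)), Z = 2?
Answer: -10079/48 ≈ -209.98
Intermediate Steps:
N(U) = 2*U
J = 8
B = 1/48 (B = 1/(2*(8 + 2*(4*1 + 4))) = 1/(2*(8 + 2*(4 + 4))) = 1/(2*(8 + 2*8)) = 1/(2*(8 + 16)) = (½)/24 = (½)*(1/24) = 1/48 ≈ 0.020833)
7*((Z*5)*(-3)) + B = 7*((2*5)*(-3)) + 1/48 = 7*(10*(-3)) + 1/48 = 7*(-30) + 1/48 = -210 + 1/48 = -10079/48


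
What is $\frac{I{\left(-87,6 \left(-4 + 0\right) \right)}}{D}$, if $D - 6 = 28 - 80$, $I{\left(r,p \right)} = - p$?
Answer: $- \frac{12}{23} \approx -0.52174$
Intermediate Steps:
$D = -46$ ($D = 6 + \left(28 - 80\right) = 6 - 52 = -46$)
$\frac{I{\left(-87,6 \left(-4 + 0\right) \right)}}{D} = \frac{\left(-1\right) 6 \left(-4 + 0\right)}{-46} = - 6 \left(-4\right) \left(- \frac{1}{46}\right) = \left(-1\right) \left(-24\right) \left(- \frac{1}{46}\right) = 24 \left(- \frac{1}{46}\right) = - \frac{12}{23}$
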